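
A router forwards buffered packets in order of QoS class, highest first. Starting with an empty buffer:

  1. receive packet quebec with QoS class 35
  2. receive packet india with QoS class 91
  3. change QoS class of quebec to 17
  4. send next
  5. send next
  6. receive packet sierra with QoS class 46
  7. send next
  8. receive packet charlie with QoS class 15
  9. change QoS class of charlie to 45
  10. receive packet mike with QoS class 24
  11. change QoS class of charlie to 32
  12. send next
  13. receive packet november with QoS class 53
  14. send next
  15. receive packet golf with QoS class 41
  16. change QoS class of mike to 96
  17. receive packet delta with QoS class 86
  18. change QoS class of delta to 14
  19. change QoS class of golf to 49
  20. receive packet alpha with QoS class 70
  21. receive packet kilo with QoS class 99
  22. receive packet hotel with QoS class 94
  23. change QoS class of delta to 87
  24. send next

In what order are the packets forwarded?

add quebec (QoS class 35) → {quebec:35}
add india (QoS class 91) → {india:91, quebec:35}
update quebec to QoS class 17 → {india:91, quebec:17}
send next → india; now {quebec:17}
send next → quebec; now {}
add sierra (QoS class 46) → {sierra:46}
send next → sierra; now {}
add charlie (QoS class 15) → {charlie:15}
update charlie to QoS class 45 → {charlie:45}
add mike (QoS class 24) → {charlie:45, mike:24}
update charlie to QoS class 32 → {charlie:32, mike:24}
send next → charlie; now {mike:24}
add november (QoS class 53) → {november:53, mike:24}
send next → november; now {mike:24}
add golf (QoS class 41) → {golf:41, mike:24}
update mike to QoS class 96 → {mike:96, golf:41}
add delta (QoS class 86) → {mike:96, delta:86, golf:41}
update delta to QoS class 14 → {mike:96, golf:41, delta:14}
update golf to QoS class 49 → {mike:96, golf:49, delta:14}
add alpha (QoS class 70) → {mike:96, alpha:70, golf:49, delta:14}
add kilo (QoS class 99) → {kilo:99, mike:96, alpha:70, golf:49, delta:14}
add hotel (QoS class 94) → {kilo:99, mike:96, hotel:94, alpha:70, golf:49, delta:14}
update delta to QoS class 87 → {kilo:99, mike:96, hotel:94, delta:87, alpha:70, golf:49}
send next → kilo; now {mike:96, hotel:94, delta:87, alpha:70, golf:49}

india → quebec → sierra → charlie → november → kilo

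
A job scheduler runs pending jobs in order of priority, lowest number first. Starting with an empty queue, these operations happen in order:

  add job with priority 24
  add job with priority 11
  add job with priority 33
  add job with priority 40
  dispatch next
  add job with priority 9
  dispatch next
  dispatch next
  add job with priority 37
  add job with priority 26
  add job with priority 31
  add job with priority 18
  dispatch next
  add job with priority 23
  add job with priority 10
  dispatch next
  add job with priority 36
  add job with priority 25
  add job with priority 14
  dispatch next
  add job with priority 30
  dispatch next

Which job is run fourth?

insert 24 → {24}
insert 11 → {11, 24}
insert 33 → {11, 24, 33}
insert 40 → {11, 24, 33, 40}
dispatch next → 11; now {24, 33, 40}
insert 9 → {9, 24, 33, 40}
dispatch next → 9; now {24, 33, 40}
dispatch next → 24; now {33, 40}
insert 37 → {33, 37, 40}
insert 26 → {26, 33, 37, 40}
insert 31 → {26, 31, 33, 37, 40}
insert 18 → {18, 26, 31, 33, 37, 40}
dispatch next → 18; now {26, 31, 33, 37, 40}
insert 23 → {23, 26, 31, 33, 37, 40}
insert 10 → {10, 23, 26, 31, 33, 37, 40}
dispatch next → 10; now {23, 26, 31, 33, 37, 40}
insert 36 → {23, 26, 31, 33, 36, 37, 40}
insert 25 → {23, 25, 26, 31, 33, 36, 37, 40}
insert 14 → {14, 23, 25, 26, 31, 33, 36, 37, 40}
dispatch next → 14; now {23, 25, 26, 31, 33, 36, 37, 40}
insert 30 → {23, 25, 26, 30, 31, 33, 36, 37, 40}
dispatch next → 23; now {25, 26, 30, 31, 33, 36, 37, 40}

18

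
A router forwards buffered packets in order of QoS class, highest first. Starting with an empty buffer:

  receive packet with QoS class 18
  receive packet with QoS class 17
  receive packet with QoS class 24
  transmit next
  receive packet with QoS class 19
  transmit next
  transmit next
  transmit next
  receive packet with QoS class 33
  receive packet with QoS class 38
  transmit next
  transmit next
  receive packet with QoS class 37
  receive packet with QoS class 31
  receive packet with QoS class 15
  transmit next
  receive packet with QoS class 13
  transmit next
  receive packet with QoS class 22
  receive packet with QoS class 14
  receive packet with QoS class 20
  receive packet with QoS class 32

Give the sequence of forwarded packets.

insert 18 → {18}
insert 17 → {18, 17}
insert 24 → {24, 18, 17}
transmit next → 24; now {18, 17}
insert 19 → {19, 18, 17}
transmit next → 19; now {18, 17}
transmit next → 18; now {17}
transmit next → 17; now {}
insert 33 → {33}
insert 38 → {38, 33}
transmit next → 38; now {33}
transmit next → 33; now {}
insert 37 → {37}
insert 31 → {37, 31}
insert 15 → {37, 31, 15}
transmit next → 37; now {31, 15}
insert 13 → {31, 15, 13}
transmit next → 31; now {15, 13}
insert 22 → {22, 15, 13}
insert 14 → {22, 15, 14, 13}
insert 20 → {22, 20, 15, 14, 13}
insert 32 → {32, 22, 20, 15, 14, 13}

24, 19, 18, 17, 38, 33, 37, 31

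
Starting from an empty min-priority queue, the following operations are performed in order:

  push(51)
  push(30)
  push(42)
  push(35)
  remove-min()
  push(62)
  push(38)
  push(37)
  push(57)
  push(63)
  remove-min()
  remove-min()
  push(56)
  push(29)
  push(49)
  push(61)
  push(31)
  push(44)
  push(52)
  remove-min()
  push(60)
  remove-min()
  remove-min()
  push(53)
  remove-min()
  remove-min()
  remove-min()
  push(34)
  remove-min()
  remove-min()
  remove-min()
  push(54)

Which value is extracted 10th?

insert 51 → {51}
insert 30 → {30, 51}
insert 42 → {30, 42, 51}
insert 35 → {30, 35, 42, 51}
remove-min → 30; now {35, 42, 51}
insert 62 → {35, 42, 51, 62}
insert 38 → {35, 38, 42, 51, 62}
insert 37 → {35, 37, 38, 42, 51, 62}
insert 57 → {35, 37, 38, 42, 51, 57, 62}
insert 63 → {35, 37, 38, 42, 51, 57, 62, 63}
remove-min → 35; now {37, 38, 42, 51, 57, 62, 63}
remove-min → 37; now {38, 42, 51, 57, 62, 63}
insert 56 → {38, 42, 51, 56, 57, 62, 63}
insert 29 → {29, 38, 42, 51, 56, 57, 62, 63}
insert 49 → {29, 38, 42, 49, 51, 56, 57, 62, 63}
insert 61 → {29, 38, 42, 49, 51, 56, 57, 61, 62, 63}
insert 31 → {29, 31, 38, 42, 49, 51, 56, 57, 61, 62, 63}
insert 44 → {29, 31, 38, 42, 44, 49, 51, 56, 57, 61, 62, 63}
insert 52 → {29, 31, 38, 42, 44, 49, 51, 52, 56, 57, 61, 62, 63}
remove-min → 29; now {31, 38, 42, 44, 49, 51, 52, 56, 57, 61, 62, 63}
insert 60 → {31, 38, 42, 44, 49, 51, 52, 56, 57, 60, 61, 62, 63}
remove-min → 31; now {38, 42, 44, 49, 51, 52, 56, 57, 60, 61, 62, 63}
remove-min → 38; now {42, 44, 49, 51, 52, 56, 57, 60, 61, 62, 63}
insert 53 → {42, 44, 49, 51, 52, 53, 56, 57, 60, 61, 62, 63}
remove-min → 42; now {44, 49, 51, 52, 53, 56, 57, 60, 61, 62, 63}
remove-min → 44; now {49, 51, 52, 53, 56, 57, 60, 61, 62, 63}
remove-min → 49; now {51, 52, 53, 56, 57, 60, 61, 62, 63}
insert 34 → {34, 51, 52, 53, 56, 57, 60, 61, 62, 63}
remove-min → 34; now {51, 52, 53, 56, 57, 60, 61, 62, 63}
remove-min → 51; now {52, 53, 56, 57, 60, 61, 62, 63}
remove-min → 52; now {53, 56, 57, 60, 61, 62, 63}
insert 54 → {53, 54, 56, 57, 60, 61, 62, 63}

34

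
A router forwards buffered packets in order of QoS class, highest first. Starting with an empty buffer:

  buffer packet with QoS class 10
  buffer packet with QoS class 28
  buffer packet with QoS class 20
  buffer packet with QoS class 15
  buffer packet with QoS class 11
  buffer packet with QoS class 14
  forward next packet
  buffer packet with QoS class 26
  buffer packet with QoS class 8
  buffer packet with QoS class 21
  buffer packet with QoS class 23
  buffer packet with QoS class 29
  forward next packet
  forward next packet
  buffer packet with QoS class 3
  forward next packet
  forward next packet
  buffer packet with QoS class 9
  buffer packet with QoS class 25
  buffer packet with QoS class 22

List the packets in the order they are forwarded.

28 → 29 → 26 → 23 → 21

insert 10 → {10}
insert 28 → {28, 10}
insert 20 → {28, 20, 10}
insert 15 → {28, 20, 15, 10}
insert 11 → {28, 20, 15, 11, 10}
insert 14 → {28, 20, 15, 14, 11, 10}
forward next packet → 28; now {20, 15, 14, 11, 10}
insert 26 → {26, 20, 15, 14, 11, 10}
insert 8 → {26, 20, 15, 14, 11, 10, 8}
insert 21 → {26, 21, 20, 15, 14, 11, 10, 8}
insert 23 → {26, 23, 21, 20, 15, 14, 11, 10, 8}
insert 29 → {29, 26, 23, 21, 20, 15, 14, 11, 10, 8}
forward next packet → 29; now {26, 23, 21, 20, 15, 14, 11, 10, 8}
forward next packet → 26; now {23, 21, 20, 15, 14, 11, 10, 8}
insert 3 → {23, 21, 20, 15, 14, 11, 10, 8, 3}
forward next packet → 23; now {21, 20, 15, 14, 11, 10, 8, 3}
forward next packet → 21; now {20, 15, 14, 11, 10, 8, 3}
insert 9 → {20, 15, 14, 11, 10, 9, 8, 3}
insert 25 → {25, 20, 15, 14, 11, 10, 9, 8, 3}
insert 22 → {25, 22, 20, 15, 14, 11, 10, 9, 8, 3}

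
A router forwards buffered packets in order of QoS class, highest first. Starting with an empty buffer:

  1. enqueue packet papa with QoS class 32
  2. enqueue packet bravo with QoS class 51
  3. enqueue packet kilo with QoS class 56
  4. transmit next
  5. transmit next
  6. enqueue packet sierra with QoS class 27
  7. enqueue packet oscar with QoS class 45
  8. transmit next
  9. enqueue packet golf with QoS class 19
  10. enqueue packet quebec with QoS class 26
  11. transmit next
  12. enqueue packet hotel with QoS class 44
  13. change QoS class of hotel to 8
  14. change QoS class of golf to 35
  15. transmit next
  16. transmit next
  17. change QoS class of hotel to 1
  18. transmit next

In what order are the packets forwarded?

[kilo, bravo, oscar, papa, golf, sierra, quebec]

add papa (QoS class 32) → {papa:32}
add bravo (QoS class 51) → {bravo:51, papa:32}
add kilo (QoS class 56) → {kilo:56, bravo:51, papa:32}
transmit next → kilo; now {bravo:51, papa:32}
transmit next → bravo; now {papa:32}
add sierra (QoS class 27) → {papa:32, sierra:27}
add oscar (QoS class 45) → {oscar:45, papa:32, sierra:27}
transmit next → oscar; now {papa:32, sierra:27}
add golf (QoS class 19) → {papa:32, sierra:27, golf:19}
add quebec (QoS class 26) → {papa:32, sierra:27, quebec:26, golf:19}
transmit next → papa; now {sierra:27, quebec:26, golf:19}
add hotel (QoS class 44) → {hotel:44, sierra:27, quebec:26, golf:19}
update hotel to QoS class 8 → {sierra:27, quebec:26, golf:19, hotel:8}
update golf to QoS class 35 → {golf:35, sierra:27, quebec:26, hotel:8}
transmit next → golf; now {sierra:27, quebec:26, hotel:8}
transmit next → sierra; now {quebec:26, hotel:8}
update hotel to QoS class 1 → {quebec:26, hotel:1}
transmit next → quebec; now {hotel:1}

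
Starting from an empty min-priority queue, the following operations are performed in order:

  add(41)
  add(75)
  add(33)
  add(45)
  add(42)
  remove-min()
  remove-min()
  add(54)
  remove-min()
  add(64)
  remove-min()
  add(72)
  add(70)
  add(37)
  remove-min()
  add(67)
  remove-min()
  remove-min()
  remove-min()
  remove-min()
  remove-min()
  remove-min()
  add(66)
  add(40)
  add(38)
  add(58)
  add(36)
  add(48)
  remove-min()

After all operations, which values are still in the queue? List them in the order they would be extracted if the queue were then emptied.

insert 41 → {41}
insert 75 → {41, 75}
insert 33 → {33, 41, 75}
insert 45 → {33, 41, 45, 75}
insert 42 → {33, 41, 42, 45, 75}
remove-min → 33; now {41, 42, 45, 75}
remove-min → 41; now {42, 45, 75}
insert 54 → {42, 45, 54, 75}
remove-min → 42; now {45, 54, 75}
insert 64 → {45, 54, 64, 75}
remove-min → 45; now {54, 64, 75}
insert 72 → {54, 64, 72, 75}
insert 70 → {54, 64, 70, 72, 75}
insert 37 → {37, 54, 64, 70, 72, 75}
remove-min → 37; now {54, 64, 70, 72, 75}
insert 67 → {54, 64, 67, 70, 72, 75}
remove-min → 54; now {64, 67, 70, 72, 75}
remove-min → 64; now {67, 70, 72, 75}
remove-min → 67; now {70, 72, 75}
remove-min → 70; now {72, 75}
remove-min → 72; now {75}
remove-min → 75; now {}
insert 66 → {66}
insert 40 → {40, 66}
insert 38 → {38, 40, 66}
insert 58 → {38, 40, 58, 66}
insert 36 → {36, 38, 40, 58, 66}
insert 48 → {36, 38, 40, 48, 58, 66}
remove-min → 36; now {38, 40, 48, 58, 66}

38, 40, 48, 58, 66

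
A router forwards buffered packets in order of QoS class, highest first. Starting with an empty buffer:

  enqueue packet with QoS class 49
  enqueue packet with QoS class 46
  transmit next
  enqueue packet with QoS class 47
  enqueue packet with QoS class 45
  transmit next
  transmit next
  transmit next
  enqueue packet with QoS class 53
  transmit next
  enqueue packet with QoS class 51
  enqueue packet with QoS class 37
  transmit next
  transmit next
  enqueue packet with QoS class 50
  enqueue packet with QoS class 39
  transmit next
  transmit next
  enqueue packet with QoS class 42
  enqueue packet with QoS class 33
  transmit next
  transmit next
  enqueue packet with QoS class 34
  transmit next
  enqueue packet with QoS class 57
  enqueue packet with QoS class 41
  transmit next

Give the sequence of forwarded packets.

49 → 47 → 46 → 45 → 53 → 51 → 37 → 50 → 39 → 42 → 33 → 34 → 57

insert 49 → {49}
insert 46 → {49, 46}
transmit next → 49; now {46}
insert 47 → {47, 46}
insert 45 → {47, 46, 45}
transmit next → 47; now {46, 45}
transmit next → 46; now {45}
transmit next → 45; now {}
insert 53 → {53}
transmit next → 53; now {}
insert 51 → {51}
insert 37 → {51, 37}
transmit next → 51; now {37}
transmit next → 37; now {}
insert 50 → {50}
insert 39 → {50, 39}
transmit next → 50; now {39}
transmit next → 39; now {}
insert 42 → {42}
insert 33 → {42, 33}
transmit next → 42; now {33}
transmit next → 33; now {}
insert 34 → {34}
transmit next → 34; now {}
insert 57 → {57}
insert 41 → {57, 41}
transmit next → 57; now {41}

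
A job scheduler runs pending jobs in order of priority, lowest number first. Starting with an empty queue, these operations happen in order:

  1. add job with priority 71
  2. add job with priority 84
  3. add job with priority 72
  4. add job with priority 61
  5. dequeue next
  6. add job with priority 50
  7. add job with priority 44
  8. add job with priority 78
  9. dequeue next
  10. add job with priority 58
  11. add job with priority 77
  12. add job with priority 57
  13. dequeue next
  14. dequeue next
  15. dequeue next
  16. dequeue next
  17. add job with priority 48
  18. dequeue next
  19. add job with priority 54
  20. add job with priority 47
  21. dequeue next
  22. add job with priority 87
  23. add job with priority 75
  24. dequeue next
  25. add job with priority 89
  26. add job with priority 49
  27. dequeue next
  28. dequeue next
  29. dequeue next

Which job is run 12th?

insert 71 → {71}
insert 84 → {71, 84}
insert 72 → {71, 72, 84}
insert 61 → {61, 71, 72, 84}
dequeue next → 61; now {71, 72, 84}
insert 50 → {50, 71, 72, 84}
insert 44 → {44, 50, 71, 72, 84}
insert 78 → {44, 50, 71, 72, 78, 84}
dequeue next → 44; now {50, 71, 72, 78, 84}
insert 58 → {50, 58, 71, 72, 78, 84}
insert 77 → {50, 58, 71, 72, 77, 78, 84}
insert 57 → {50, 57, 58, 71, 72, 77, 78, 84}
dequeue next → 50; now {57, 58, 71, 72, 77, 78, 84}
dequeue next → 57; now {58, 71, 72, 77, 78, 84}
dequeue next → 58; now {71, 72, 77, 78, 84}
dequeue next → 71; now {72, 77, 78, 84}
insert 48 → {48, 72, 77, 78, 84}
dequeue next → 48; now {72, 77, 78, 84}
insert 54 → {54, 72, 77, 78, 84}
insert 47 → {47, 54, 72, 77, 78, 84}
dequeue next → 47; now {54, 72, 77, 78, 84}
insert 87 → {54, 72, 77, 78, 84, 87}
insert 75 → {54, 72, 75, 77, 78, 84, 87}
dequeue next → 54; now {72, 75, 77, 78, 84, 87}
insert 89 → {72, 75, 77, 78, 84, 87, 89}
insert 49 → {49, 72, 75, 77, 78, 84, 87, 89}
dequeue next → 49; now {72, 75, 77, 78, 84, 87, 89}
dequeue next → 72; now {75, 77, 78, 84, 87, 89}
dequeue next → 75; now {77, 78, 84, 87, 89}

75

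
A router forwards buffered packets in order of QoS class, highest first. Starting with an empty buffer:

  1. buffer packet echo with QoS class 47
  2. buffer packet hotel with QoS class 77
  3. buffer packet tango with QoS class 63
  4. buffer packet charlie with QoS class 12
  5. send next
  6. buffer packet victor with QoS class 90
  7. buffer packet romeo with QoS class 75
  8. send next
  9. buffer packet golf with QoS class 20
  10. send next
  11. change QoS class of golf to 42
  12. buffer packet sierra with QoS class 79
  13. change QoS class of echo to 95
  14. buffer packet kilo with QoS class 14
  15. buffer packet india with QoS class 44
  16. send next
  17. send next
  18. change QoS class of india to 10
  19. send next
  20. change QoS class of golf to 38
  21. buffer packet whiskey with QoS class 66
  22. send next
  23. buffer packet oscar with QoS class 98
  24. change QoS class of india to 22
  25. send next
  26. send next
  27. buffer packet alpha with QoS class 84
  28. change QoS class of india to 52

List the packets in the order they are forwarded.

add echo (QoS class 47) → {echo:47}
add hotel (QoS class 77) → {hotel:77, echo:47}
add tango (QoS class 63) → {hotel:77, tango:63, echo:47}
add charlie (QoS class 12) → {hotel:77, tango:63, echo:47, charlie:12}
send next → hotel; now {tango:63, echo:47, charlie:12}
add victor (QoS class 90) → {victor:90, tango:63, echo:47, charlie:12}
add romeo (QoS class 75) → {victor:90, romeo:75, tango:63, echo:47, charlie:12}
send next → victor; now {romeo:75, tango:63, echo:47, charlie:12}
add golf (QoS class 20) → {romeo:75, tango:63, echo:47, golf:20, charlie:12}
send next → romeo; now {tango:63, echo:47, golf:20, charlie:12}
update golf to QoS class 42 → {tango:63, echo:47, golf:42, charlie:12}
add sierra (QoS class 79) → {sierra:79, tango:63, echo:47, golf:42, charlie:12}
update echo to QoS class 95 → {echo:95, sierra:79, tango:63, golf:42, charlie:12}
add kilo (QoS class 14) → {echo:95, sierra:79, tango:63, golf:42, kilo:14, charlie:12}
add india (QoS class 44) → {echo:95, sierra:79, tango:63, india:44, golf:42, kilo:14, charlie:12}
send next → echo; now {sierra:79, tango:63, india:44, golf:42, kilo:14, charlie:12}
send next → sierra; now {tango:63, india:44, golf:42, kilo:14, charlie:12}
update india to QoS class 10 → {tango:63, golf:42, kilo:14, charlie:12, india:10}
send next → tango; now {golf:42, kilo:14, charlie:12, india:10}
update golf to QoS class 38 → {golf:38, kilo:14, charlie:12, india:10}
add whiskey (QoS class 66) → {whiskey:66, golf:38, kilo:14, charlie:12, india:10}
send next → whiskey; now {golf:38, kilo:14, charlie:12, india:10}
add oscar (QoS class 98) → {oscar:98, golf:38, kilo:14, charlie:12, india:10}
update india to QoS class 22 → {oscar:98, golf:38, india:22, kilo:14, charlie:12}
send next → oscar; now {golf:38, india:22, kilo:14, charlie:12}
send next → golf; now {india:22, kilo:14, charlie:12}
add alpha (QoS class 84) → {alpha:84, india:22, kilo:14, charlie:12}
update india to QoS class 52 → {alpha:84, india:52, kilo:14, charlie:12}

hotel, victor, romeo, echo, sierra, tango, whiskey, oscar, golf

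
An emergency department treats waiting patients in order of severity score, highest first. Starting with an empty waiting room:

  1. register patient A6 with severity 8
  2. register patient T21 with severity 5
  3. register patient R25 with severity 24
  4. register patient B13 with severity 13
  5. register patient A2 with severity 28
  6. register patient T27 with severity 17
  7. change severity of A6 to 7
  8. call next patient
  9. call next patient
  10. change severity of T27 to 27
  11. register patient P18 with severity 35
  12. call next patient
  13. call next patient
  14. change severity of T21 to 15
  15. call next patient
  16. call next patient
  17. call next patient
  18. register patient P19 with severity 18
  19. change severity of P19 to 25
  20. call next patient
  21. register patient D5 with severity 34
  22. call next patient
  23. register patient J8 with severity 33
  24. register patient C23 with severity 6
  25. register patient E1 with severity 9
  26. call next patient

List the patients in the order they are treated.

add A6 (severity 8) → {A6:8}
add T21 (severity 5) → {A6:8, T21:5}
add R25 (severity 24) → {R25:24, A6:8, T21:5}
add B13 (severity 13) → {R25:24, B13:13, A6:8, T21:5}
add A2 (severity 28) → {A2:28, R25:24, B13:13, A6:8, T21:5}
add T27 (severity 17) → {A2:28, R25:24, T27:17, B13:13, A6:8, T21:5}
update A6 to severity 7 → {A2:28, R25:24, T27:17, B13:13, A6:7, T21:5}
call next patient → A2; now {R25:24, T27:17, B13:13, A6:7, T21:5}
call next patient → R25; now {T27:17, B13:13, A6:7, T21:5}
update T27 to severity 27 → {T27:27, B13:13, A6:7, T21:5}
add P18 (severity 35) → {P18:35, T27:27, B13:13, A6:7, T21:5}
call next patient → P18; now {T27:27, B13:13, A6:7, T21:5}
call next patient → T27; now {B13:13, A6:7, T21:5}
update T21 to severity 15 → {T21:15, B13:13, A6:7}
call next patient → T21; now {B13:13, A6:7}
call next patient → B13; now {A6:7}
call next patient → A6; now {}
add P19 (severity 18) → {P19:18}
update P19 to severity 25 → {P19:25}
call next patient → P19; now {}
add D5 (severity 34) → {D5:34}
call next patient → D5; now {}
add J8 (severity 33) → {J8:33}
add C23 (severity 6) → {J8:33, C23:6}
add E1 (severity 9) → {J8:33, E1:9, C23:6}
call next patient → J8; now {E1:9, C23:6}

A2, R25, P18, T27, T21, B13, A6, P19, D5, J8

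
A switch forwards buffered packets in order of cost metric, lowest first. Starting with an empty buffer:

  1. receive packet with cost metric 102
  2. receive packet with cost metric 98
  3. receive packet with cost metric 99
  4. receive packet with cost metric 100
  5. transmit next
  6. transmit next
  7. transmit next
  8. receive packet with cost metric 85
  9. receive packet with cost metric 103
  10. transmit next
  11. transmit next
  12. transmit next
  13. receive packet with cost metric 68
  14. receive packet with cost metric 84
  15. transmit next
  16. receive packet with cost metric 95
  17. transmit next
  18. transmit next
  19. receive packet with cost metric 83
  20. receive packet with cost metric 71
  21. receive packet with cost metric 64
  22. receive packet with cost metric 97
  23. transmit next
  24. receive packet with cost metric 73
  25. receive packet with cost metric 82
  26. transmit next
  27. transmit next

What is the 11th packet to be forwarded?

insert 102 → {102}
insert 98 → {98, 102}
insert 99 → {98, 99, 102}
insert 100 → {98, 99, 100, 102}
transmit next → 98; now {99, 100, 102}
transmit next → 99; now {100, 102}
transmit next → 100; now {102}
insert 85 → {85, 102}
insert 103 → {85, 102, 103}
transmit next → 85; now {102, 103}
transmit next → 102; now {103}
transmit next → 103; now {}
insert 68 → {68}
insert 84 → {68, 84}
transmit next → 68; now {84}
insert 95 → {84, 95}
transmit next → 84; now {95}
transmit next → 95; now {}
insert 83 → {83}
insert 71 → {71, 83}
insert 64 → {64, 71, 83}
insert 97 → {64, 71, 83, 97}
transmit next → 64; now {71, 83, 97}
insert 73 → {71, 73, 83, 97}
insert 82 → {71, 73, 82, 83, 97}
transmit next → 71; now {73, 82, 83, 97}
transmit next → 73; now {82, 83, 97}

71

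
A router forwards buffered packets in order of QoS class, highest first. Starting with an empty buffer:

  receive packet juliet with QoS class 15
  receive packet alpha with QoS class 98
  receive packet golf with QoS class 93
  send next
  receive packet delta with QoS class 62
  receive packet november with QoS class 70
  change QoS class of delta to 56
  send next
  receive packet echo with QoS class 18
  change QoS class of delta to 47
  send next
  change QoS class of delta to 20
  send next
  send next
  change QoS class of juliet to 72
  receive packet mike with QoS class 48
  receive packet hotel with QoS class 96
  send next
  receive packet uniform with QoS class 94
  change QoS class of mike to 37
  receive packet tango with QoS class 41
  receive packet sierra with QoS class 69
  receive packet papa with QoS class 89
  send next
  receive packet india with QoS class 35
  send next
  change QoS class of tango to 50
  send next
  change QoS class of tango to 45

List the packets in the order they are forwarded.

[alpha, golf, november, delta, echo, hotel, uniform, papa, juliet]

add juliet (QoS class 15) → {juliet:15}
add alpha (QoS class 98) → {alpha:98, juliet:15}
add golf (QoS class 93) → {alpha:98, golf:93, juliet:15}
send next → alpha; now {golf:93, juliet:15}
add delta (QoS class 62) → {golf:93, delta:62, juliet:15}
add november (QoS class 70) → {golf:93, november:70, delta:62, juliet:15}
update delta to QoS class 56 → {golf:93, november:70, delta:56, juliet:15}
send next → golf; now {november:70, delta:56, juliet:15}
add echo (QoS class 18) → {november:70, delta:56, echo:18, juliet:15}
update delta to QoS class 47 → {november:70, delta:47, echo:18, juliet:15}
send next → november; now {delta:47, echo:18, juliet:15}
update delta to QoS class 20 → {delta:20, echo:18, juliet:15}
send next → delta; now {echo:18, juliet:15}
send next → echo; now {juliet:15}
update juliet to QoS class 72 → {juliet:72}
add mike (QoS class 48) → {juliet:72, mike:48}
add hotel (QoS class 96) → {hotel:96, juliet:72, mike:48}
send next → hotel; now {juliet:72, mike:48}
add uniform (QoS class 94) → {uniform:94, juliet:72, mike:48}
update mike to QoS class 37 → {uniform:94, juliet:72, mike:37}
add tango (QoS class 41) → {uniform:94, juliet:72, tango:41, mike:37}
add sierra (QoS class 69) → {uniform:94, juliet:72, sierra:69, tango:41, mike:37}
add papa (QoS class 89) → {uniform:94, papa:89, juliet:72, sierra:69, tango:41, mike:37}
send next → uniform; now {papa:89, juliet:72, sierra:69, tango:41, mike:37}
add india (QoS class 35) → {papa:89, juliet:72, sierra:69, tango:41, mike:37, india:35}
send next → papa; now {juliet:72, sierra:69, tango:41, mike:37, india:35}
update tango to QoS class 50 → {juliet:72, sierra:69, tango:50, mike:37, india:35}
send next → juliet; now {sierra:69, tango:50, mike:37, india:35}
update tango to QoS class 45 → {sierra:69, tango:45, mike:37, india:35}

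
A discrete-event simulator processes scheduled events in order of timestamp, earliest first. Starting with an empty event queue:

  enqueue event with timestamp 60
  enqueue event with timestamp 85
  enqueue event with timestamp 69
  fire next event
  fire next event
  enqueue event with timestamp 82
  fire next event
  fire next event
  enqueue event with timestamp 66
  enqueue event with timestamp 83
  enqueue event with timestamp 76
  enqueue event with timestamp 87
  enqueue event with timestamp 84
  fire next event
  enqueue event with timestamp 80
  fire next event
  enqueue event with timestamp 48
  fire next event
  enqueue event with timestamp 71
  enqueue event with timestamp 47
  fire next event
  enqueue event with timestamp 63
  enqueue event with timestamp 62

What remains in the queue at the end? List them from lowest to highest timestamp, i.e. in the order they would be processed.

insert 60 → {60}
insert 85 → {60, 85}
insert 69 → {60, 69, 85}
fire next event → 60; now {69, 85}
fire next event → 69; now {85}
insert 82 → {82, 85}
fire next event → 82; now {85}
fire next event → 85; now {}
insert 66 → {66}
insert 83 → {66, 83}
insert 76 → {66, 76, 83}
insert 87 → {66, 76, 83, 87}
insert 84 → {66, 76, 83, 84, 87}
fire next event → 66; now {76, 83, 84, 87}
insert 80 → {76, 80, 83, 84, 87}
fire next event → 76; now {80, 83, 84, 87}
insert 48 → {48, 80, 83, 84, 87}
fire next event → 48; now {80, 83, 84, 87}
insert 71 → {71, 80, 83, 84, 87}
insert 47 → {47, 71, 80, 83, 84, 87}
fire next event → 47; now {71, 80, 83, 84, 87}
insert 63 → {63, 71, 80, 83, 84, 87}
insert 62 → {62, 63, 71, 80, 83, 84, 87}

62 → 63 → 71 → 80 → 83 → 84 → 87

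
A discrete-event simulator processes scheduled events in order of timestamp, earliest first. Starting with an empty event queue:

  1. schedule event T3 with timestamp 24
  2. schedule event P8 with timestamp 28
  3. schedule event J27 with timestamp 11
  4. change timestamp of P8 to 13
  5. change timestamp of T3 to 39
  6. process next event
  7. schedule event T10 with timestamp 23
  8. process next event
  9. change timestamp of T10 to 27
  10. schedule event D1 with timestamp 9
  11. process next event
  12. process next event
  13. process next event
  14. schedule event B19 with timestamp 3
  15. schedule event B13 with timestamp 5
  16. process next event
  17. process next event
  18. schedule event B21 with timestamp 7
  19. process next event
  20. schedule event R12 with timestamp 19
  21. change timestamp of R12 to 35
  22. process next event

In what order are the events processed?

add T3 (timestamp 24) → {T3:24}
add P8 (timestamp 28) → {T3:24, P8:28}
add J27 (timestamp 11) → {J27:11, T3:24, P8:28}
update P8 to timestamp 13 → {J27:11, P8:13, T3:24}
update T3 to timestamp 39 → {J27:11, P8:13, T3:39}
process next event → J27; now {P8:13, T3:39}
add T10 (timestamp 23) → {P8:13, T10:23, T3:39}
process next event → P8; now {T10:23, T3:39}
update T10 to timestamp 27 → {T10:27, T3:39}
add D1 (timestamp 9) → {D1:9, T10:27, T3:39}
process next event → D1; now {T10:27, T3:39}
process next event → T10; now {T3:39}
process next event → T3; now {}
add B19 (timestamp 3) → {B19:3}
add B13 (timestamp 5) → {B19:3, B13:5}
process next event → B19; now {B13:5}
process next event → B13; now {}
add B21 (timestamp 7) → {B21:7}
process next event → B21; now {}
add R12 (timestamp 19) → {R12:19}
update R12 to timestamp 35 → {R12:35}
process next event → R12; now {}

J27 → P8 → D1 → T10 → T3 → B19 → B13 → B21 → R12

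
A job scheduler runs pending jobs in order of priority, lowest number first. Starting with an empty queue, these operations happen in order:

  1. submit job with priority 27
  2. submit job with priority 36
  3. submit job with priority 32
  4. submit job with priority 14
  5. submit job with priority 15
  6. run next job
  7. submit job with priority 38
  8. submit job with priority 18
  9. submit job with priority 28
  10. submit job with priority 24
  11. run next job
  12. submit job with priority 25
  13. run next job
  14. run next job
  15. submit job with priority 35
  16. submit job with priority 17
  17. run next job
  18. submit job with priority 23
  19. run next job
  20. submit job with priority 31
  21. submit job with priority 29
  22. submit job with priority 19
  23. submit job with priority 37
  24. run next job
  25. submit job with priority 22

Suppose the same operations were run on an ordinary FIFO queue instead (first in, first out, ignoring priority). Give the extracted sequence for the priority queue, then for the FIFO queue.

insert 27 → {27}
insert 36 → {27, 36}
insert 32 → {27, 32, 36}
insert 14 → {14, 27, 32, 36}
insert 15 → {14, 15, 27, 32, 36}
run next job → 14; now {15, 27, 32, 36}
insert 38 → {15, 27, 32, 36, 38}
insert 18 → {15, 18, 27, 32, 36, 38}
insert 28 → {15, 18, 27, 28, 32, 36, 38}
insert 24 → {15, 18, 24, 27, 28, 32, 36, 38}
run next job → 15; now {18, 24, 27, 28, 32, 36, 38}
insert 25 → {18, 24, 25, 27, 28, 32, 36, 38}
run next job → 18; now {24, 25, 27, 28, 32, 36, 38}
run next job → 24; now {25, 27, 28, 32, 36, 38}
insert 35 → {25, 27, 28, 32, 35, 36, 38}
insert 17 → {17, 25, 27, 28, 32, 35, 36, 38}
run next job → 17; now {25, 27, 28, 32, 35, 36, 38}
insert 23 → {23, 25, 27, 28, 32, 35, 36, 38}
run next job → 23; now {25, 27, 28, 32, 35, 36, 38}
insert 31 → {25, 27, 28, 31, 32, 35, 36, 38}
insert 29 → {25, 27, 28, 29, 31, 32, 35, 36, 38}
insert 19 → {19, 25, 27, 28, 29, 31, 32, 35, 36, 38}
insert 37 → {19, 25, 27, 28, 29, 31, 32, 35, 36, 37, 38}
run next job → 19; now {25, 27, 28, 29, 31, 32, 35, 36, 37, 38}
insert 22 → {22, 25, 27, 28, 29, 31, 32, 35, 36, 37, 38}

priority queue: 14, 15, 18, 24, 17, 23, 19; FIFO queue: [27, 36, 32, 14, 15, 38, 18]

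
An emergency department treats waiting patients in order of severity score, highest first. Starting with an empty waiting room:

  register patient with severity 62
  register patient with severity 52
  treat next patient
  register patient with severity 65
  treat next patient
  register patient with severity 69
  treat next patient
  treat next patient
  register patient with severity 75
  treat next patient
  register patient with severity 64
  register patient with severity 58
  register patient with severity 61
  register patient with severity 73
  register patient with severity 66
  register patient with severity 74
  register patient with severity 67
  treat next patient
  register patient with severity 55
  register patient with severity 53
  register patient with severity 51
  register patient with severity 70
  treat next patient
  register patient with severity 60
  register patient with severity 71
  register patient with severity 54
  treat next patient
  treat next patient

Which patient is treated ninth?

insert 62 → {62}
insert 52 → {62, 52}
treat next patient → 62; now {52}
insert 65 → {65, 52}
treat next patient → 65; now {52}
insert 69 → {69, 52}
treat next patient → 69; now {52}
treat next patient → 52; now {}
insert 75 → {75}
treat next patient → 75; now {}
insert 64 → {64}
insert 58 → {64, 58}
insert 61 → {64, 61, 58}
insert 73 → {73, 64, 61, 58}
insert 66 → {73, 66, 64, 61, 58}
insert 74 → {74, 73, 66, 64, 61, 58}
insert 67 → {74, 73, 67, 66, 64, 61, 58}
treat next patient → 74; now {73, 67, 66, 64, 61, 58}
insert 55 → {73, 67, 66, 64, 61, 58, 55}
insert 53 → {73, 67, 66, 64, 61, 58, 55, 53}
insert 51 → {73, 67, 66, 64, 61, 58, 55, 53, 51}
insert 70 → {73, 70, 67, 66, 64, 61, 58, 55, 53, 51}
treat next patient → 73; now {70, 67, 66, 64, 61, 58, 55, 53, 51}
insert 60 → {70, 67, 66, 64, 61, 60, 58, 55, 53, 51}
insert 71 → {71, 70, 67, 66, 64, 61, 60, 58, 55, 53, 51}
insert 54 → {71, 70, 67, 66, 64, 61, 60, 58, 55, 54, 53, 51}
treat next patient → 71; now {70, 67, 66, 64, 61, 60, 58, 55, 54, 53, 51}
treat next patient → 70; now {67, 66, 64, 61, 60, 58, 55, 54, 53, 51}

70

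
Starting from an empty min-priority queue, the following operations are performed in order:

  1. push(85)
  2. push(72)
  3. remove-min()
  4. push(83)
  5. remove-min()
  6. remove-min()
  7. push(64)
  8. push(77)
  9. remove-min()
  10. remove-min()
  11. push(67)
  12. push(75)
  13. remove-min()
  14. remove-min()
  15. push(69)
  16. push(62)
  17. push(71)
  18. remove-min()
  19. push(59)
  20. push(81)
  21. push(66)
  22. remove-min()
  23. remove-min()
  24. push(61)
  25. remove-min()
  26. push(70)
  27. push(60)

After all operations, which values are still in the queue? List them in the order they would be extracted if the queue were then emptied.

60 → 69 → 70 → 71 → 81

insert 85 → {85}
insert 72 → {72, 85}
remove-min → 72; now {85}
insert 83 → {83, 85}
remove-min → 83; now {85}
remove-min → 85; now {}
insert 64 → {64}
insert 77 → {64, 77}
remove-min → 64; now {77}
remove-min → 77; now {}
insert 67 → {67}
insert 75 → {67, 75}
remove-min → 67; now {75}
remove-min → 75; now {}
insert 69 → {69}
insert 62 → {62, 69}
insert 71 → {62, 69, 71}
remove-min → 62; now {69, 71}
insert 59 → {59, 69, 71}
insert 81 → {59, 69, 71, 81}
insert 66 → {59, 66, 69, 71, 81}
remove-min → 59; now {66, 69, 71, 81}
remove-min → 66; now {69, 71, 81}
insert 61 → {61, 69, 71, 81}
remove-min → 61; now {69, 71, 81}
insert 70 → {69, 70, 71, 81}
insert 60 → {60, 69, 70, 71, 81}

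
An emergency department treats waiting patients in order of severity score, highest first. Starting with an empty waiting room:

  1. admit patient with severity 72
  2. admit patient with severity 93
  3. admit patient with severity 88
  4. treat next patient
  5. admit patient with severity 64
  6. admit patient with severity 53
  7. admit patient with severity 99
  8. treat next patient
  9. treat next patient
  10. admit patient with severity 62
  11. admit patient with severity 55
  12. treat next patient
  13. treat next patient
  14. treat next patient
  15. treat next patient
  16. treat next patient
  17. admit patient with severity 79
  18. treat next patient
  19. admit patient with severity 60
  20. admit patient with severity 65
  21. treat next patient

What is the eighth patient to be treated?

insert 72 → {72}
insert 93 → {93, 72}
insert 88 → {93, 88, 72}
treat next patient → 93; now {88, 72}
insert 64 → {88, 72, 64}
insert 53 → {88, 72, 64, 53}
insert 99 → {99, 88, 72, 64, 53}
treat next patient → 99; now {88, 72, 64, 53}
treat next patient → 88; now {72, 64, 53}
insert 62 → {72, 64, 62, 53}
insert 55 → {72, 64, 62, 55, 53}
treat next patient → 72; now {64, 62, 55, 53}
treat next patient → 64; now {62, 55, 53}
treat next patient → 62; now {55, 53}
treat next patient → 55; now {53}
treat next patient → 53; now {}
insert 79 → {79}
treat next patient → 79; now {}
insert 60 → {60}
insert 65 → {65, 60}
treat next patient → 65; now {60}

53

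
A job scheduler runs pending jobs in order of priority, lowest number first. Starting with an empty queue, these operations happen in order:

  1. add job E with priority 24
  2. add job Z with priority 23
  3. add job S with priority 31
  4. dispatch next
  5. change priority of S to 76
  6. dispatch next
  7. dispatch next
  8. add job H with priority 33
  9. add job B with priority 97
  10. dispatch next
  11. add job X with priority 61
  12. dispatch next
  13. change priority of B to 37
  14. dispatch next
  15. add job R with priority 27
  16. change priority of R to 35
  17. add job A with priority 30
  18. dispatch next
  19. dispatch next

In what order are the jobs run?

Z → E → S → H → X → B → A → R

add E (priority 24) → {E:24}
add Z (priority 23) → {Z:23, E:24}
add S (priority 31) → {Z:23, E:24, S:31}
dispatch next → Z; now {E:24, S:31}
update S to priority 76 → {E:24, S:76}
dispatch next → E; now {S:76}
dispatch next → S; now {}
add H (priority 33) → {H:33}
add B (priority 97) → {H:33, B:97}
dispatch next → H; now {B:97}
add X (priority 61) → {X:61, B:97}
dispatch next → X; now {B:97}
update B to priority 37 → {B:37}
dispatch next → B; now {}
add R (priority 27) → {R:27}
update R to priority 35 → {R:35}
add A (priority 30) → {A:30, R:35}
dispatch next → A; now {R:35}
dispatch next → R; now {}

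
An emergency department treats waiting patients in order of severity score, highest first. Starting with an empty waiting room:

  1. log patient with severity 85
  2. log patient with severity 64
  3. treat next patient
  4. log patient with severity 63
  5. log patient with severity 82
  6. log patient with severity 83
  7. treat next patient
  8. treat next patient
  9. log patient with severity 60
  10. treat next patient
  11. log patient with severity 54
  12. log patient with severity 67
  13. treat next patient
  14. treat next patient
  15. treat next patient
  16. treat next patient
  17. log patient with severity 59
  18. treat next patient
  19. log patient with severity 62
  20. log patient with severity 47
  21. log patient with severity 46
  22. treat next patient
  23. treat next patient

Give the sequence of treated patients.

insert 85 → {85}
insert 64 → {85, 64}
treat next patient → 85; now {64}
insert 63 → {64, 63}
insert 82 → {82, 64, 63}
insert 83 → {83, 82, 64, 63}
treat next patient → 83; now {82, 64, 63}
treat next patient → 82; now {64, 63}
insert 60 → {64, 63, 60}
treat next patient → 64; now {63, 60}
insert 54 → {63, 60, 54}
insert 67 → {67, 63, 60, 54}
treat next patient → 67; now {63, 60, 54}
treat next patient → 63; now {60, 54}
treat next patient → 60; now {54}
treat next patient → 54; now {}
insert 59 → {59}
treat next patient → 59; now {}
insert 62 → {62}
insert 47 → {62, 47}
insert 46 → {62, 47, 46}
treat next patient → 62; now {47, 46}
treat next patient → 47; now {46}

85, 83, 82, 64, 67, 63, 60, 54, 59, 62, 47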